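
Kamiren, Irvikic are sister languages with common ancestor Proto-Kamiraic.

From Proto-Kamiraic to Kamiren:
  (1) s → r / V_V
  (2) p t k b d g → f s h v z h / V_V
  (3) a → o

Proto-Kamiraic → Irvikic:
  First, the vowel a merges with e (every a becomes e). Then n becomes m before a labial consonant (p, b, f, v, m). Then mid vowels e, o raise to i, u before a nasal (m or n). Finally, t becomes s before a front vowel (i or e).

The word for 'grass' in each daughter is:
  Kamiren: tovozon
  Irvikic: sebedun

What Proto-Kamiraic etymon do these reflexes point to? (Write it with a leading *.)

*tabadon

Position 5: Kamiren has z, Irvikic has d. Irvikic preserves d here (none of its changes turn any other segment into d), so the proto-segment is *d.
Position 3: Kamiren has v, Irvikic has b. Irvikic preserves b here (none of its changes turn any other segment into b), so the proto-segment is *b.
This points to *tabadon. Verify forward in each daughter:
Kamiren: start from *tabadon.
  rule 1: no change — tabadon
  rule 2 (intervocalic lenition): tabadon → tavazon
  rule 3 (vowel merger): tavazon → tovozon
  ⇒ Kamiren tovozon
Irvikic: start from *tabadon.
  rule 1 (vowel merger): tabadon → tebedon
  rule 2: no change — tebedon
  rule 3 (pre-nasal raising): tebedon → tebedun
  rule 4 (palatalisation): tebedun → sebedun
  ⇒ Irvikic sebedun
Only *tabadon yields all of Kamiren tovozon, Irvikic sebedun.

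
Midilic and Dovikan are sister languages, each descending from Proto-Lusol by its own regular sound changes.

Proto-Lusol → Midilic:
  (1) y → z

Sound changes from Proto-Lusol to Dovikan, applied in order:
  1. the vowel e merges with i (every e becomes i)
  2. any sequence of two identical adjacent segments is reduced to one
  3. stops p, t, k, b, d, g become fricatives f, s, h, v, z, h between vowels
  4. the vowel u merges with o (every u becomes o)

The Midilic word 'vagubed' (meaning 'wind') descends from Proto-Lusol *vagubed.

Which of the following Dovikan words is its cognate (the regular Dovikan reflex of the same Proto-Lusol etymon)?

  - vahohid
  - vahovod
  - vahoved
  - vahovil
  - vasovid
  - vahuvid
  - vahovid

vahovid

Dovikan: *vagubed
  vagubed → vagubid   [vowel merger]
  vagubid (rule 2 does not apply)
  vagubid → vahuvid   [intervocalic lenition]
  vahuvid → vahovid   [vowel merger]
  giving Dovikan vahovid.
Among the options, 'vahovid' alone shows every Dovikan change applied in order.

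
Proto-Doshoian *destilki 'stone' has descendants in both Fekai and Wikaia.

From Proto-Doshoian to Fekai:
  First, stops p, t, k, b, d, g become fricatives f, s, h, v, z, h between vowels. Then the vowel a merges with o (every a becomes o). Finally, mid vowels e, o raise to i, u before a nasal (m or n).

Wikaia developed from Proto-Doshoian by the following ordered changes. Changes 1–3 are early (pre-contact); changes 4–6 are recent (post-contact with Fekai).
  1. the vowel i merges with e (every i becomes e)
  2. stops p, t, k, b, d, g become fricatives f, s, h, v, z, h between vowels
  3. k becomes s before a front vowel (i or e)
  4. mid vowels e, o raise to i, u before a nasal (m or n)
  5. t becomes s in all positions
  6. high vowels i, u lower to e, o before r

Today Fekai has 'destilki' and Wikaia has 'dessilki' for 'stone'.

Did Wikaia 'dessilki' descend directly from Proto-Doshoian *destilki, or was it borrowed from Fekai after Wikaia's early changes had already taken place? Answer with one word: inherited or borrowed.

If inherited, *destilki would pass through all of Wikaia's changes:
Wikaia: *destilki > destelke > destelse > desselse  (by vowel merger, palatalisation, unconditioned shift)
If borrowed from Fekai 'destilki' after the early changes, it would undergo only the recent ones:
  rule 4 (pre-nasal raising): no change (destilki)
  rule 5 (unconditioned shift): destilki → dessilki
  rule 6 (pre-rhotic lowering): no change (dessilki)
  ⇒ as a loan: dessilki
Wikaia 'dessilki' matches the loan outcome 'dessilki', not the inherited 'desselse' — it skipped the early Wikaia changes, so it was borrowed from Fekai.

borrowed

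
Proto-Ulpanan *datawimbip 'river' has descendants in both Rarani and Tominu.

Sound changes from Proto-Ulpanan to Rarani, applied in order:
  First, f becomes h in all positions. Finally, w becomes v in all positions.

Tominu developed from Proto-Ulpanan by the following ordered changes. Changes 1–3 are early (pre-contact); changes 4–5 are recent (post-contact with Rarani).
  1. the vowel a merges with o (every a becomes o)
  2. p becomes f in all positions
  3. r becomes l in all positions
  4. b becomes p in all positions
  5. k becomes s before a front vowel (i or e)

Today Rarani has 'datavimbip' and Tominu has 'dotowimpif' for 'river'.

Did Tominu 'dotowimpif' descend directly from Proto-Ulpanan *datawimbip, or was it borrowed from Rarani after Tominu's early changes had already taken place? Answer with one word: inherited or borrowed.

inherited

If inherited, *datawimbip would pass through all of Tominu's changes:
Tominu: start from *datawimbip.
  rule 1 (vowel merger): datawimbip → dotowimbip
  rule 2 (unconditioned shift): dotowimbip → dotowimbif
  rule 3: no change — dotowimbif
  rule 4 (unconditioned shift): dotowimbif → dotowimpif
  rule 5: no change — dotowimpif
  ⇒ Tominu dotowimpif
If borrowed from Rarani 'datavimbip' after the early changes, it would undergo only the recent ones:
  rule 4 (unconditioned shift): datavimbip → datavimpip
  rule 5 (palatalisation): no change (datavimpip)
  ⇒ as a loan: datavimpip
Tominu 'dotowimpif' matches the inherited outcome exactly, so it is an inherited cognate, not a loan.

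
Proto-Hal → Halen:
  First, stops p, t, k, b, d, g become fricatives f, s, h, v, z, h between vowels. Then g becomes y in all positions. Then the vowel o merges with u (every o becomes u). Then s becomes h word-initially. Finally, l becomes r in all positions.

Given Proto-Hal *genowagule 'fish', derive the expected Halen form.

Halen: *genowagule
  genowagule → genowahule   [intervocalic lenition]
  genowahule → yenowahule   [unconditioned shift]
  yenowahule → yenuwahule   [vowel merger]
  yenuwahule (rule 4 does not apply)
  yenuwahule → yenuwahure   [unconditioned shift]
  giving Halen yenuwahure.

yenuwahure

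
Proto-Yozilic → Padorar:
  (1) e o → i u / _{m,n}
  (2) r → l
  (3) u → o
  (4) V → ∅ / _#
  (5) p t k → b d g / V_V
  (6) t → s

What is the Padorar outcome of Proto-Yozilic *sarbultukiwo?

Padorar: *sarbultukiwo > salbultukiwo > salboltokiwo > salboltokiw > salboltogiw > salbolsogiw  (by unconditioned shift, vowel merger, apocope, intervocalic voicing, unconditioned shift)

salbolsogiw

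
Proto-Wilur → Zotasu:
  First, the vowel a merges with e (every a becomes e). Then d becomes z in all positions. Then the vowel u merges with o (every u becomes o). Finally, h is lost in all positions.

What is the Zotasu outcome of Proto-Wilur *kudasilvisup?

Zotasu: *kudasilvisup > kudesilvisup > kuzesilvisup > kozesilvisop  (by vowel merger, unconditioned shift, vowel merger)

kozesilvisop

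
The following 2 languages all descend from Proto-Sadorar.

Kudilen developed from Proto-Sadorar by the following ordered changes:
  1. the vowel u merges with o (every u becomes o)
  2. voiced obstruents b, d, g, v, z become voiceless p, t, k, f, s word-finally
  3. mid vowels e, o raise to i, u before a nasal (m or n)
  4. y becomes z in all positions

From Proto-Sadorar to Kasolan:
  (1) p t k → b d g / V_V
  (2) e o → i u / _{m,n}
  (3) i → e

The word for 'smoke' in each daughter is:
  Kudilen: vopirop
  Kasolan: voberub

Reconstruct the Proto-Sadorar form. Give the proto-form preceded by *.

Position 3: Kudilen has p, Kasolan has b. Taking the neighbouring segments as reconstructed: Kudilen p can only go back to *p; Kasolan b could go back to *p or *b — the one source consistent with every daughter is *p.
Position 7: Kudilen has p, Kasolan has b. Taking the neighbouring segments as reconstructed: Kudilen p could go back to *p or *b; Kasolan b can only go back to *b — the one source consistent with every daughter is *b.
Position 6: Kudilen has o, Kasolan has u. Taking the neighbouring segments as reconstructed: Kudilen o could go back to *o or *u; Kasolan u can only go back to *u — the one source consistent with every daughter is *u.
This points to *vopirub. Verify forward in each daughter:
Kudilen: start from *vopirub.
  rule 1 (vowel merger): vopirub → vopirob
  rule 2 (final devoicing): vopirob → vopirop
  rule 3: no change — vopirop
  rule 4: no change — vopirop
  ⇒ Kudilen vopirop
Kasolan: *vopirub
  vopirub → vobirub   [intervocalic voicing]
  vobirub (rule 2 does not apply)
  vobirub → voberub   [vowel merger]
  giving Kasolan voberub.
No other proto-form is consistent with every reflex, so the reconstruction is *vopirub.

*vopirub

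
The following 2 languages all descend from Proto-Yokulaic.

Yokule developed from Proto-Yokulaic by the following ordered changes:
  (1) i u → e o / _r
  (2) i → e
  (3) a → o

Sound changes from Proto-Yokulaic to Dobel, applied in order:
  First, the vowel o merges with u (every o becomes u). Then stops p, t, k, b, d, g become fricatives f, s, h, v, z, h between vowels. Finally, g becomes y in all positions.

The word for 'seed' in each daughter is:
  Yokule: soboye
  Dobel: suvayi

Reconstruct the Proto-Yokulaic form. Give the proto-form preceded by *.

Position 6: Yokule has e, Dobel has i. Dobel preserves i here (none of its changes turn any other segment into i), so the proto-segment is *i.
Position 4: Yokule has o, Dobel has a. Dobel preserves a here (none of its changes turn any other segment into a), so the proto-segment is *a.
Position 3: Yokule has b, Dobel has v. Yokule preserves b here (none of its changes turn any other segment into b), so the proto-segment is *b.
This points to *sobayi. Verify forward in each daughter:
Yokule: *sobayi > sobaye > soboye  (by vowel merger, vowel merger)
Dobel: *sobayi > subayi > suvayi  (by vowel merger, intervocalic lenition)
*sobayi is the unique common source.

*sobayi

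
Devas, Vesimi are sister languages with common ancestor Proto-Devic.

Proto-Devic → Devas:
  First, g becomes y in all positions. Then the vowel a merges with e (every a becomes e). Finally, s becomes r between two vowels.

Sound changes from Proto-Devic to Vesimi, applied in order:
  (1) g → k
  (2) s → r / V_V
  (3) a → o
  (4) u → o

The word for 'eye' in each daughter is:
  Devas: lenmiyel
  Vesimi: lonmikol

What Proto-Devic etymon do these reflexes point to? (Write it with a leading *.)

Position 6: Devas has y, Vesimi has k. Taking the neighbouring segments as reconstructed: Devas y could go back to *g or *y; Vesimi k could go back to *k or *g — the one source consistent with every daughter is *g.
Position 7: Devas has e, Vesimi has o. Taking the neighbouring segments as reconstructed: Devas e could go back to *a or *e; Vesimi o could go back to *a or *o or *u — the one source consistent with every daughter is *a.
This points to *lanmigal. Verify forward in each daughter:
Devas: start from *lanmigal.
  rule 1 (unconditioned shift): lanmigal → lanmiyal
  rule 2 (vowel merger): lanmiyal → lenmiyel
  rule 3: no change — lenmiyel
  ⇒ Devas lenmiyel
Vesimi: *lanmigal > lanmikal > lonmikol  (by unconditioned shift, vowel merger)
Only *lanmigal yields all of Devas lenmiyel, Vesimi lonmikol.

*lanmigal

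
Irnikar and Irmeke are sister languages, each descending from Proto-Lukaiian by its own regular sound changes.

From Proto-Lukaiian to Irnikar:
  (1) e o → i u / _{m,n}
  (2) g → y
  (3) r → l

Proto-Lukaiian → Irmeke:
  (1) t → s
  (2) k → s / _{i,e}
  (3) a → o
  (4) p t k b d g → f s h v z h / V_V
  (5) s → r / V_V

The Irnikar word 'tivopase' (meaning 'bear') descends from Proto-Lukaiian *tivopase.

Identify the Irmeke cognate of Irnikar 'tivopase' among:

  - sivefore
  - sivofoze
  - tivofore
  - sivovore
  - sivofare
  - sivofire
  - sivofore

sivofore

Irmeke: *tivopase > sivopase > sivopose > sivofose > sivofore  (by unconditioned shift, vowel merger, intervocalic lenition, rhotacism)
The other candidates each miss or misapply at least one Irmeke change.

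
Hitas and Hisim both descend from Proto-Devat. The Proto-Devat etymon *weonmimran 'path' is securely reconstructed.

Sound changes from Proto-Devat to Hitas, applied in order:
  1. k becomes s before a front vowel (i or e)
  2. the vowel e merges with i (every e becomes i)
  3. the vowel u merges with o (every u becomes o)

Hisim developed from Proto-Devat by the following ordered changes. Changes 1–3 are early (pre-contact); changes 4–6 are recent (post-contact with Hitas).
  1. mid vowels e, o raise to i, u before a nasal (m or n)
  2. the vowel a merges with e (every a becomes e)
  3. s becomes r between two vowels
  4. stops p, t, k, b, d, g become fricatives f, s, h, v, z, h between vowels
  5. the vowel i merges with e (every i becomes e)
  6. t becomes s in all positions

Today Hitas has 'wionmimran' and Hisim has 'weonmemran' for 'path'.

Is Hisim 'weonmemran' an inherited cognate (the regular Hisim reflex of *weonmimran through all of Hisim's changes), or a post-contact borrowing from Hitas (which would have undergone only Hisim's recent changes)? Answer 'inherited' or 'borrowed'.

If inherited, *weonmimran would pass through all of Hisim's changes:
Hisim: *weonmimran > weunmimran > weunmimren > weunmemren  (by pre-nasal raising, vowel merger, vowel merger)
If borrowed from Hitas 'wionmimran' after the early changes, it would undergo only the recent ones:
  rule 4 (intervocalic lenition): no change (wionmimran)
  rule 5 (vowel merger): wionmimran → weonmemran
  rule 6 (unconditioned shift): no change (weonmemran)
  ⇒ as a loan: weonmemran
Hisim 'weonmemran' matches the loan outcome 'weonmemran', not the inherited 'weunmemren' — it skipped the early Hisim changes, so it was borrowed from Hitas.

borrowed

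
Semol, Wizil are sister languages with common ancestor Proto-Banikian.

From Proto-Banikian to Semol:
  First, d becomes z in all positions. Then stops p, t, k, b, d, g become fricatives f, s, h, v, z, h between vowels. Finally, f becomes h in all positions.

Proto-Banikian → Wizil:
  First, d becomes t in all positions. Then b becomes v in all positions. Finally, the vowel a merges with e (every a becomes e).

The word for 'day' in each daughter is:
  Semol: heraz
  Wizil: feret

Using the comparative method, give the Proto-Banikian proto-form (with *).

*ferad

Position 5: Semol has z, Wizil has t. Taking the neighbouring segments as reconstructed: Semol z could go back to *d or *z; Wizil t could go back to *t or *d — the one source consistent with every daughter is *d.
Position 4: Semol has a, Wizil has e. Semol preserves a here (none of its changes turn any other segment into a), so the proto-segment is *a.
This points to *ferad. Verify forward in each daughter:
Semol: start from *ferad.
  rule 1 (unconditioned shift): ferad → feraz
  rule 2: no change — feraz
  rule 3 (unconditioned shift): feraz → heraz
  ⇒ Semol heraz
Wizil: *ferad > ferat > feret  (by unconditioned shift, vowel merger)
No other proto-form is consistent with every reflex, so the reconstruction is *ferad.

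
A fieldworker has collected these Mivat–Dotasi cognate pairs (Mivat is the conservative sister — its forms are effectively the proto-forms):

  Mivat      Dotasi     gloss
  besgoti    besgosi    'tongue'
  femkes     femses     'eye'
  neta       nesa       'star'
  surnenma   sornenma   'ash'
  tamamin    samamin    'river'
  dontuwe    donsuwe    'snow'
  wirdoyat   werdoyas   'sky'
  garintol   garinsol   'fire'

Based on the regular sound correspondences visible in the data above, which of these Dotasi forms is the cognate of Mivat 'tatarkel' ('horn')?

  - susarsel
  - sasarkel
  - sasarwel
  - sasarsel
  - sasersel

tamamin ~ samamin — Mivat t corresponds to Dotasi s word-initially before a back vowel.
neta ~ nesa — Mivat t corresponds to Dotasi s between vowels (before a back vowel).
femkes ~ femses — Mivat k corresponds to Dotasi s after a consonant, before a front vowel.
Applying these to Mivat 'tatarkel':
  tatarkel → satarkel   (t→s word-initially before a back vowel)
  satarkel → sasarkel   (t→s between vowels (before a back vowel))
  sasarkel → sasarsel   (k→s after a consonant, before a front vowel)
So the Dotasi cognate is 'sasarsel'.

sasarsel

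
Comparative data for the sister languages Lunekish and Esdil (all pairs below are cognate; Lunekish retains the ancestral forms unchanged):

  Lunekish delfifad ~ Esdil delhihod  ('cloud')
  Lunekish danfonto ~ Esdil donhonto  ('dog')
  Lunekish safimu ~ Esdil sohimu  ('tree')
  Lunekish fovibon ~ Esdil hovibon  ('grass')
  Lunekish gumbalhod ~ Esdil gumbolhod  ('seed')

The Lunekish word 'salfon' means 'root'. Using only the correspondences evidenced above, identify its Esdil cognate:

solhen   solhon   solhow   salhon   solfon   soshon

delfifad ~ delhihod, gumbalhod ~ gumbolhod — Lunekish a corresponds to Esdil o after a consonant, before a consonant other than r, m, n, p, b, f, v.
danfonto ~ donhonto — Lunekish f corresponds to Esdil h after a consonant, before a back vowel.
Applying these to Lunekish 'salfon':
  salfon → solfon   (a→o after a consonant, before a consonant other than r, m, n, p, b, f, v)
  solfon → solhon   (f→h after a consonant, before a back vowel)
So the Esdil cognate is 'solhon'.

solhon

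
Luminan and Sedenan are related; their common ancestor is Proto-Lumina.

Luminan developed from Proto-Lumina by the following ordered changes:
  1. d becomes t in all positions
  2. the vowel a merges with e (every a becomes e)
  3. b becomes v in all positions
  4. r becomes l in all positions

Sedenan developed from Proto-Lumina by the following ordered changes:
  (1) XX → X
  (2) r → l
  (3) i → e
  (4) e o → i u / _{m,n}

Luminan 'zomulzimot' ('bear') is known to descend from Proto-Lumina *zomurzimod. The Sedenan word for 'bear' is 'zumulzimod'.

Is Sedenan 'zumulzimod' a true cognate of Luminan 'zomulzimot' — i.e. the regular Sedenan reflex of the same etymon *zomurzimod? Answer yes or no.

yes

Derive the expected Sedenan reflex of *zomurzimod:
Sedenan: start from *zomurzimod.
  rule 1: no change — zomurzimod
  rule 2 (unconditioned shift): zomurzimod → zomulzimod
  rule 3 (vowel merger): zomulzimod → zomulzemod
  rule 4 (pre-nasal raising): zomulzemod → zumulzimod
  ⇒ Sedenan zumulzimod
Sedenan 'zumulzimod' matches the regular reflex exactly, so the pair is cognate.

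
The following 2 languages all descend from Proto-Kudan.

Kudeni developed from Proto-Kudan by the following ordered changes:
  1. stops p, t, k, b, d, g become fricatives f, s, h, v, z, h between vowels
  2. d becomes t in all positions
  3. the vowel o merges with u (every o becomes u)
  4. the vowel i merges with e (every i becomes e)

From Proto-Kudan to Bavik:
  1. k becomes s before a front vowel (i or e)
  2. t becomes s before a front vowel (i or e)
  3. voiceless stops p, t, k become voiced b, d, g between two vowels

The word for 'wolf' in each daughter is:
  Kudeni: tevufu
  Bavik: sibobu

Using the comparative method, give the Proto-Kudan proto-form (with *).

*tibopu

Position 2: Kudeni has e, Bavik has i. Bavik preserves i here (none of its changes turn any other segment into i), so the proto-segment is *i.
Position 5: Kudeni has f, Bavik has b. Taking the neighbouring segments as reconstructed: Kudeni f could go back to *p or *f; Bavik b could go back to *p or *b — the one source consistent with every daughter is *p.
Position 4: Kudeni has u, Bavik has o. Bavik preserves o here (none of its changes turn any other segment into o), so the proto-segment is *o.
This points to *tibopu. Verify forward in each daughter:
Kudeni: *tibopu
  tibopu → tivofu   [intervocalic lenition]
  tivofu (rule 2 does not apply)
  tivofu → tivufu   [vowel merger]
  tivufu → tevufu   [vowel merger]
  giving Kudeni tevufu.
Bavik: start from *tibopu.
  rule 1: no change — tibopu
  rule 2 (palatalisation): tibopu → sibopu
  rule 3 (intervocalic voicing): sibopu → sibobu
  ⇒ Bavik sibobu
*tibopu is the unique common source.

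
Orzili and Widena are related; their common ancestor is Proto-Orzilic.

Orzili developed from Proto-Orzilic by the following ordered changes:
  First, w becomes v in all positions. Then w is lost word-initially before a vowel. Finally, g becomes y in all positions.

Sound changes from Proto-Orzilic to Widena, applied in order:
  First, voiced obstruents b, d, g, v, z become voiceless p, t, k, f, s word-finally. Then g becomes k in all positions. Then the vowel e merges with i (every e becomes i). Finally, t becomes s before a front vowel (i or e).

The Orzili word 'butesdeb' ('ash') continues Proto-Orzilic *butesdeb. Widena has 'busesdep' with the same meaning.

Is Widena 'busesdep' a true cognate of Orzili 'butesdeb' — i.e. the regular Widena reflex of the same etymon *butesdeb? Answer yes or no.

Derive the expected Widena reflex of *butesdeb:
Widena: *butesdeb
  butesdeb → butesdep   [final devoicing]
  butesdep (rule 2 does not apply)
  butesdep → butisdip   [vowel merger]
  butisdip → busisdip   [palatalisation]
  giving Widena busisdip.
The regular Widena reflex would be 'busisdip', but the attested form is 'busesdep'. The correspondence is irregular, so they are not cognates (the Widena form has a different source).

no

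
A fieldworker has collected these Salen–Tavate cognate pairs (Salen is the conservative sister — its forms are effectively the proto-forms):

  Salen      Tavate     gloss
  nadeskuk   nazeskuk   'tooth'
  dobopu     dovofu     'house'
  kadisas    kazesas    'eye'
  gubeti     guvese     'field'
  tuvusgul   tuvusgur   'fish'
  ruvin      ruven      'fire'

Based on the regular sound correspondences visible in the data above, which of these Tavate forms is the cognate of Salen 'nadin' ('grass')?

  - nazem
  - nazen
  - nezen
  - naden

nazen

kadisas ~ kazesas — Salen d corresponds to Tavate z between vowels (before a front vowel).
ruvin ~ ruven — Salen i corresponds to Tavate e after a consonant, before a nasal.
Applying these to Salen 'nadin':
  nadin → nazin   (d→z between vowels (before a front vowel))
  nazin → nazen   (i→e after a consonant, before a nasal)
So the Tavate cognate is 'nazen'.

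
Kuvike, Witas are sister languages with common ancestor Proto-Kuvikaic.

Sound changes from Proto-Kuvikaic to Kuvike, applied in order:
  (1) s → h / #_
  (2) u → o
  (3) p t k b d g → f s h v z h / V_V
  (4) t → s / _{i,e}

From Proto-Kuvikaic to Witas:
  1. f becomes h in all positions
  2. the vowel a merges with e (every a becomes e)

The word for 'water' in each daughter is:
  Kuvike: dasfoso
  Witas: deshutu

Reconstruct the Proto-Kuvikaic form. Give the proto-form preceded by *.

Position 6: Kuvike has s, Witas has t. Witas preserves t here (none of its changes turn any other segment into t), so the proto-segment is *t.
Position 5: Kuvike has o, Witas has u. Witas preserves u here (none of its changes turn any other segment into u), so the proto-segment is *u.
Position 2: Kuvike has a, Witas has e. Kuvike preserves a here (none of its changes turn any other segment into a), so the proto-segment is *a.
Verify the candidate proto-form against each daughter:
Kuvike: start from *dasfutu.
  rule 1: no change — dasfutu
  rule 2 (vowel merger): dasfutu → dasfoto
  rule 3 (intervocalic lenition): dasfoto → dasfoso
  rule 4: no change — dasfoso
  ⇒ Kuvike dasfoso
Witas: *dasfutu > dashutu > deshutu  (by unconditioned shift, vowel merger)
Only *dasfutu yields all of Kuvike dasfoso, Witas deshutu.

*dasfutu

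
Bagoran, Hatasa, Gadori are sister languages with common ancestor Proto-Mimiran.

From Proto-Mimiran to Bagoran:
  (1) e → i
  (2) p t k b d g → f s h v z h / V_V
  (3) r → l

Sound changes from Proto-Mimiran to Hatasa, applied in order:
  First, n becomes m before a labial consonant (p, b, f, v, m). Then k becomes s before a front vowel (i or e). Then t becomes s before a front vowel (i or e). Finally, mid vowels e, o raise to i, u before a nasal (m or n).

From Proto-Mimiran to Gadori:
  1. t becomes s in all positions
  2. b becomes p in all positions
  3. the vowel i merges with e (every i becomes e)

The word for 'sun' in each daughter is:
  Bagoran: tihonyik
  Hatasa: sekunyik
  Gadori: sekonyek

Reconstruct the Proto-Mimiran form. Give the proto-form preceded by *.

*tekonyik

Position 7: Bagoran has i, Hatasa has i, Gadori has e. Taking the neighbouring segments as reconstructed: Bagoran i could go back to *e or *i; Hatasa i can only go back to *i; Gadori e could go back to *e or *i — the one source consistent with every daughter is *i.
Position 3: Bagoran has h, Hatasa has k, Gadori has k. Hatasa preserves k here (none of its changes turn any other segment into k), so the proto-segment is *k.
Position 1: Bagoran has t, Hatasa has s, Gadori has s. Bagoran preserves t here (none of its changes turn any other segment into t), so the proto-segment is *t.
This points to *tekonyik. Verify forward in each daughter:
Bagoran: *tekonyik
  tekonyik → tikonyik   [vowel merger]
  tikonyik → tihonyik   [intervocalic lenition]
  tihonyik (rule 3 does not apply)
  giving Bagoran tihonyik.
Hatasa: *tekonyik > sekonyik > sekunyik  (by palatalisation, pre-nasal raising)
Gadori: *tekonyik > sekonyik > sekonyek  (by unconditioned shift, vowel merger)
Only *tekonyik yields all of Bagoran tihonyik, Hatasa sekunyik, Gadori sekonyek.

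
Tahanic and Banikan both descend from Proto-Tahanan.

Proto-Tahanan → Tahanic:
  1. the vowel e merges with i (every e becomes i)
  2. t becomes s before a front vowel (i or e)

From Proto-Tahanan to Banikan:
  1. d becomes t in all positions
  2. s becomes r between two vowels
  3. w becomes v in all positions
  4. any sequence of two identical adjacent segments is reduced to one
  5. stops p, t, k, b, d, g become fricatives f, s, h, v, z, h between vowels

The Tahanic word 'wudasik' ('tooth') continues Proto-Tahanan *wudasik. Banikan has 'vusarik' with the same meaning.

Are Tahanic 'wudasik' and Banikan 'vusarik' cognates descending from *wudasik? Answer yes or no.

Derive the expected Banikan reflex of *wudasik:
Banikan: *wudasik > wutasik > wutarik > vutarik > vusarik  (by unconditioned shift, rhotacism, unconditioned shift, intervocalic lenition)
Banikan 'vusarik' matches the regular reflex exactly, so the pair is cognate.

yes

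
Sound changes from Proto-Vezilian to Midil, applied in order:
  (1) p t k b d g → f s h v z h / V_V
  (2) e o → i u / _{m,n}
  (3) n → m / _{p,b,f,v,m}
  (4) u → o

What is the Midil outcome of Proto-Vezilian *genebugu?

Midil: *genebugu
  genebugu → genevuhu   [intervocalic lenition]
  genevuhu → ginevuhu   [pre-nasal raising]
  ginevuhu (rule 3 does not apply)
  ginevuhu → ginevoho   [vowel merger]
  giving Midil ginevoho.

ginevoho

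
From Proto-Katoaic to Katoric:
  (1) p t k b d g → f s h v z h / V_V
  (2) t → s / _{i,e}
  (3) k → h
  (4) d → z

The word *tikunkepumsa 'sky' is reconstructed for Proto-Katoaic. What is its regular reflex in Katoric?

Katoric: *tikunkepumsa > tihunkefumsa > sihunkefumsa > sihunhefumsa  (by intervocalic lenition, palatalisation, unconditioned shift)

sihunhefumsa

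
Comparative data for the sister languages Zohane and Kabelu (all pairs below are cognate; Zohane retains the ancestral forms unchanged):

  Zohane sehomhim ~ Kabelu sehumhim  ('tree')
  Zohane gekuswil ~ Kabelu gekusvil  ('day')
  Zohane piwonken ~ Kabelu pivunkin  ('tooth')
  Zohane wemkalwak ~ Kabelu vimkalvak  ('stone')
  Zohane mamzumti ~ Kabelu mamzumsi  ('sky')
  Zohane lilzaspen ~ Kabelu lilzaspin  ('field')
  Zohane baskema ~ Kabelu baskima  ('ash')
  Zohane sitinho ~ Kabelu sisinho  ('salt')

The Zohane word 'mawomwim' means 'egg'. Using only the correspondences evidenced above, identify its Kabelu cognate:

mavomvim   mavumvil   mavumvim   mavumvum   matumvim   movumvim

mavumvim

piwonken ~ pivunkin — Zohane w corresponds to Kabelu v between vowels (before a back vowel).
sehomhim ~ sehumhim — Zohane o corresponds to Kabelu u after a consonant, before a nasal.
gekuswil ~ gekusvil — Zohane w corresponds to Kabelu v after a consonant, before a front vowel.
Applying these to Zohane 'mawomwim':
  mawomwim → mavomwim   (w→v between vowels (before a back vowel))
  mavomwim → mavumwim   (o→u after a consonant, before a nasal)
  mavumwim → mavumvim   (w→v after a consonant, before a front vowel)
So the Kabelu cognate is 'mavumvim'.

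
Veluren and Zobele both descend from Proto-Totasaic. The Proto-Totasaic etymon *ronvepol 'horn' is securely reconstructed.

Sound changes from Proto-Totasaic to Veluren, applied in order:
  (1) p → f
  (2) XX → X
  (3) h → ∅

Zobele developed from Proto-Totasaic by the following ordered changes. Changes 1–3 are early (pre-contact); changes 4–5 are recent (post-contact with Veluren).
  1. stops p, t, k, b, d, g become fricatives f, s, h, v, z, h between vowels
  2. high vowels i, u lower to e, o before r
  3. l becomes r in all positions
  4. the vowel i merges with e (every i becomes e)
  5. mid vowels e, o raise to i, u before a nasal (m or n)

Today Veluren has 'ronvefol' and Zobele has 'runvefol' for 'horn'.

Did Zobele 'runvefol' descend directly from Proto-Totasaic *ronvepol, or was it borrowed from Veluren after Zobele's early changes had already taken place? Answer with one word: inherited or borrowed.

borrowed

If inherited, *ronvepol would pass through all of Zobele's changes:
Zobele: *ronvepol
  ronvepol → ronvefol   [intervocalic lenition]
  ronvefol (rule 2 does not apply)
  ronvefol → ronvefor   [unconditioned shift]
  ronvefor (rule 4 does not apply)
  ronvefor → runvefor   [pre-nasal raising]
  giving Zobele runvefor.
If borrowed from Veluren 'ronvefol' after the early changes, it would undergo only the recent ones:
  rule 4 (vowel merger): no change (ronvefol)
  rule 5 (pre-nasal raising): ronvefol → runvefol
  ⇒ as a loan: runvefol
Zobele 'runvefol' matches the loan outcome 'runvefol', not the inherited 'runvefor' — it skipped the early Zobele changes, so it was borrowed from Veluren.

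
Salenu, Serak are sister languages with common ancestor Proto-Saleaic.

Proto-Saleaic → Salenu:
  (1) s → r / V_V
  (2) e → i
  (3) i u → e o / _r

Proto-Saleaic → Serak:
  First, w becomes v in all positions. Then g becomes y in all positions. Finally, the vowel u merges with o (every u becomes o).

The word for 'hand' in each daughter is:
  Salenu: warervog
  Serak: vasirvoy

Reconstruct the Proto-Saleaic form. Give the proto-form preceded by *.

Position 4: Salenu has e, Serak has i. Serak preserves i here (none of its changes turn any other segment into i), so the proto-segment is *i.
Position 8: Salenu has g, Serak has y. Salenu preserves g here (none of its changes turn any other segment into g), so the proto-segment is *g.
Verify the candidate proto-form against each daughter:
Salenu: *wasirvog
  wasirvog → warirvog   [rhotacism]
  warirvog (rule 2 does not apply)
  warirvog → warervog   [pre-rhotic lowering]
  giving Salenu warervog.
Serak: *wasirvog
  wasirvog → vasirvog   [unconditioned shift]
  vasirvog → vasirvoy   [unconditioned shift]
  vasirvoy (rule 3 does not apply)
  giving Serak vasirvoy.
Only *wasirvog yields all of Salenu warervog, Serak vasirvoy.

*wasirvog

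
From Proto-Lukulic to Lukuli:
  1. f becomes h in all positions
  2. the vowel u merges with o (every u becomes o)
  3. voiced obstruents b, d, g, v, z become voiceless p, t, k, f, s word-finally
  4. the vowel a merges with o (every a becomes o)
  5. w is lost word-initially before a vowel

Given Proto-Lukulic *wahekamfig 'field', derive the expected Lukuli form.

Lukuli: start from *wahekamfig.
  rule 1 (unconditioned shift): wahekamfig → wahekamhig
  rule 2: no change — wahekamhig
  rule 3 (final devoicing): wahekamhig → wahekamhik
  rule 4 (vowel merger): wahekamhik → wohekomhik
  rule 5 (glide loss): wohekomhik → ohekomhik
  ⇒ Lukuli ohekomhik

ohekomhik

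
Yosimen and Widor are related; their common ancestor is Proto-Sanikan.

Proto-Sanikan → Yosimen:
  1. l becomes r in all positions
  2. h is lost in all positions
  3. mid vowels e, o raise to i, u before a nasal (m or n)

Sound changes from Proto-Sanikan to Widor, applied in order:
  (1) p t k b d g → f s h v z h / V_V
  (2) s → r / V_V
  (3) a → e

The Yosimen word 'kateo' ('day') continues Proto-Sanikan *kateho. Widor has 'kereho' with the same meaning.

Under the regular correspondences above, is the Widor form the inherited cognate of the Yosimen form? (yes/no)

Derive the expected Widor reflex of *kateho:
Widor: start from *kateho.
  rule 1 (intervocalic lenition): kateho → kaseho
  rule 2 (rhotacism): kaseho → kareho
  rule 3 (vowel merger): kareho → kereho
  ⇒ Widor kereho
Widor 'kereho' matches the regular reflex exactly, so the pair is cognate.

yes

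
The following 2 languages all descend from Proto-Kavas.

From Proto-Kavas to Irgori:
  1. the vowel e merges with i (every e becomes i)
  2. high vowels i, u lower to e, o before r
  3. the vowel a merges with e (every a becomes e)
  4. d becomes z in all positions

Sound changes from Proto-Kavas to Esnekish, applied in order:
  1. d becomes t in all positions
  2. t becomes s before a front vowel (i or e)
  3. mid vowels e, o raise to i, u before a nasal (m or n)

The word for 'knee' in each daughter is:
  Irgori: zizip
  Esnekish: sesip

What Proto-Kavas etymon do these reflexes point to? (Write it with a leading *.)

*dedip

Position 2: Irgori has i, Esnekish has e. Esnekish preserves e here (none of its changes turn any other segment into e), so the proto-segment is *e.
Position 1: Irgori has z, Esnekish has s. Taking the neighbouring segments as reconstructed: Irgori z could go back to *d or *z; Esnekish s could go back to *t or *d or *s — the one source consistent with every daughter is *d.
Position 3: Irgori has z, Esnekish has s. Taking the neighbouring segments as reconstructed: Irgori z could go back to *d or *z; Esnekish s could go back to *t or *d or *s — the one source consistent with every daughter is *d.
The remaining positions agree across the daughters. Check the candidate against every language:
Irgori: *dedip > didip > zizip  (by vowel merger, unconditioned shift)
Esnekish: start from *dedip.
  rule 1 (unconditioned shift): dedip → tetip
  rule 2 (palatalisation): tetip → sesip
  rule 3: no change — sesip
  ⇒ Esnekish sesip
*dedip is the unique common source.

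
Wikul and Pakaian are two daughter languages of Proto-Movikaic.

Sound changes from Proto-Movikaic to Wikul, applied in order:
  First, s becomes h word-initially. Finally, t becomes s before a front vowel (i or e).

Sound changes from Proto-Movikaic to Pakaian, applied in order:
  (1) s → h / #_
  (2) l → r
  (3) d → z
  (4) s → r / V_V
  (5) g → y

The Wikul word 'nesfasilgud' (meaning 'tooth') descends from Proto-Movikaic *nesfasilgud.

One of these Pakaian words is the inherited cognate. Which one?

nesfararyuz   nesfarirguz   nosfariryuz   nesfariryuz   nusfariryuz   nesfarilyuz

Pakaian: start from *nesfasilgud.
  rule 1: no change — nesfasilgud
  rule 2 (unconditioned shift): nesfasilgud → nesfasirgud
  rule 3 (unconditioned shift): nesfasirgud → nesfasirguz
  rule 4 (rhotacism): nesfasirguz → nesfarirguz
  rule 5 (unconditioned shift): nesfarirguz → nesfariryuz
  ⇒ Pakaian nesfariryuz

nesfariryuz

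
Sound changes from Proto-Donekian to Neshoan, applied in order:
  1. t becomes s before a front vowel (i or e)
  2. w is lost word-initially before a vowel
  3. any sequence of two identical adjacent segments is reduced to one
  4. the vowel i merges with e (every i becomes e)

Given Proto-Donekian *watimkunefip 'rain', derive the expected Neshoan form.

Neshoan: *watimkunefip > wasimkunefip > asimkunefip > asemkunefep  (by palatalisation, glide loss, vowel merger)

asemkunefep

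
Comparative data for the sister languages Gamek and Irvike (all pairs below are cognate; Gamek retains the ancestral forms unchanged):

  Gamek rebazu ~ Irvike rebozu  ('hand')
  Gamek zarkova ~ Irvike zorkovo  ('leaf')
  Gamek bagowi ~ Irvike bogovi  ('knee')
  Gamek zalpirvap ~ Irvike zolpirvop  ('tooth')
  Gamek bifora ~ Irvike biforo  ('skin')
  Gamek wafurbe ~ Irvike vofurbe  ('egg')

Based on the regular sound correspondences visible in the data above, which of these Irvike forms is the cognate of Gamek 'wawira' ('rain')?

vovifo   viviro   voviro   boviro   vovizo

wafurbe ~ vofurbe — Gamek w corresponds to Irvike v word-initially before a back vowel.
rebazu ~ rebozu, bagowi ~ bogovi — Gamek a corresponds to Irvike o after a consonant, before a consonant other than r, m, n, p, b, f, v.
bagowi ~ bogovi — Gamek w corresponds to Irvike v between vowels (before a front vowel).
zarkova ~ zorkovo, bifora ~ biforo — Gamek a corresponds to Irvike o word-finally.
Applying these to Gamek 'wawira':
  wawira → vawira   (w→v word-initially before a back vowel)
  vawira → vowira   (a→o after a consonant, before a consonant other than r, m, n, p, b, f, v)
  vowira → vovira   (w→v between vowels (before a front vowel))
  vovira → voviro   (a→o word-finally)
So the Irvike cognate is 'voviro'.

voviro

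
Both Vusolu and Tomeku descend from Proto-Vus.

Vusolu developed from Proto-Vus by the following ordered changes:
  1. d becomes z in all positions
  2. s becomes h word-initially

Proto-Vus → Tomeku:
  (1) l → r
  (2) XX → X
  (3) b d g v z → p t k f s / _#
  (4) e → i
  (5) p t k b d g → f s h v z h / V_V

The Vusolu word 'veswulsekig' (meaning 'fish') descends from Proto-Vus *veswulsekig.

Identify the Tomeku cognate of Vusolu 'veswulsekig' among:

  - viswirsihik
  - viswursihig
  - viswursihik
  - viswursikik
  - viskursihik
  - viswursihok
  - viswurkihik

Tomeku: start from *veswulsekig.
  rule 1 (unconditioned shift): veswulsekig → veswursekig
  rule 2: no change — veswursekig
  rule 3 (final devoicing): veswursekig → veswursekik
  rule 4 (vowel merger): veswursekik → viswursikik
  rule 5 (intervocalic lenition): viswursikik → viswursihik
  ⇒ Tomeku viswursihik

viswursihik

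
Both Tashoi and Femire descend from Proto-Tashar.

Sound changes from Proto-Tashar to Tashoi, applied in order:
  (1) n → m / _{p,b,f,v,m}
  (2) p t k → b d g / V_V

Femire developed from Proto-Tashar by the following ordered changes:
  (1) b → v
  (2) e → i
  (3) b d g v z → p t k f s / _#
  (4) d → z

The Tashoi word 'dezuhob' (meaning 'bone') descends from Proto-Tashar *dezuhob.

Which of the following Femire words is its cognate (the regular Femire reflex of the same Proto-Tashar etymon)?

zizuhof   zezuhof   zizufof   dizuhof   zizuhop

zizuhof

Femire: *dezuhob
  dezuhob → dezuhov   [unconditioned shift]
  dezuhov → dizuhov   [vowel merger]
  dizuhov → dizuhof   [final devoicing]
  dizuhof → zizuhof   [unconditioned shift]
  giving Femire zizuhof.
The other candidates each miss or misapply at least one Femire change.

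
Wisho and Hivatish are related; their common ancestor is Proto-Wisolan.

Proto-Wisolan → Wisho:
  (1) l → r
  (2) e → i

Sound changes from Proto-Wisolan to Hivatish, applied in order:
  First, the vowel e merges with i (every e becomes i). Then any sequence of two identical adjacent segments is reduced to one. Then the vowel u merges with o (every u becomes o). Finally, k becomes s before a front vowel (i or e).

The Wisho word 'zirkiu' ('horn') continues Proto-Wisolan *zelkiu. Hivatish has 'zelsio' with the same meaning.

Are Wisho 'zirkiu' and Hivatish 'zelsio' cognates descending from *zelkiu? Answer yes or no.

Derive the expected Hivatish reflex of *zelkiu:
Hivatish: start from *zelkiu.
  rule 1 (vowel merger): zelkiu → zilkiu
  rule 2: no change — zilkiu
  rule 3 (vowel merger): zilkiu → zilkio
  rule 4 (palatalisation): zilkio → zilsio
  ⇒ Hivatish zilsio
The regular Hivatish reflex would be 'zilsio', but the attested form is 'zelsio'. The correspondence is irregular, so they are not cognates (the Hivatish form has a different source).

no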